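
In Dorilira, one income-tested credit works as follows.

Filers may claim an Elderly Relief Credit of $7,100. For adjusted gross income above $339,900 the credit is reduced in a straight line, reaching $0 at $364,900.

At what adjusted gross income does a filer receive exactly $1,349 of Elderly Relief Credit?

$1,349 is 1,349/7,100 of the full $7,100, so 5,751/7,100 of the $25,000 range has been used: income = $339,900 + $25,000 × 5,751/7,100 = $360,150.

$360,150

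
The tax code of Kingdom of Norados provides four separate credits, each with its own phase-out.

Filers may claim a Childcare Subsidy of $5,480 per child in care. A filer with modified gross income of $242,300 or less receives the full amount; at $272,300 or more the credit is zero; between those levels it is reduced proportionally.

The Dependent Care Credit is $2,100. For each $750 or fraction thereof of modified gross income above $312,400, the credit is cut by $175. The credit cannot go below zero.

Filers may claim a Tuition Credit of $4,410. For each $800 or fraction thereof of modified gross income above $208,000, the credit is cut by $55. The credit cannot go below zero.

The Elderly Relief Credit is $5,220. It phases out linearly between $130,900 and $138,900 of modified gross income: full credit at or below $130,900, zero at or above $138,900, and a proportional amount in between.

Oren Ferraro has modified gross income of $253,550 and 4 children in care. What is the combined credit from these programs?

$17,075

Childcare Subsidy: base = 4 × $5,480 = $21,920. $253,550 is $11,250 into a $30,000 phase-out range, leaving 18,750/30,000 of the credit: $21,920 × 18,750/30,000 = $13,700.
Dependent Care Credit: $253,550 is at or below the $312,400 threshold, so the full $2,100 applies.
Tuition Credit: income exceeds $208,000 by $45,550, which is 57 full-or-partial $800 increments; reduction = 57 × $55 = $3,135, leaving $1,275.
Elderly Relief Credit: $253,550 is at or above $138,900, so the credit is $0.
Total: $13,700 + $2,100 + $1,275 + $0 = $17,075.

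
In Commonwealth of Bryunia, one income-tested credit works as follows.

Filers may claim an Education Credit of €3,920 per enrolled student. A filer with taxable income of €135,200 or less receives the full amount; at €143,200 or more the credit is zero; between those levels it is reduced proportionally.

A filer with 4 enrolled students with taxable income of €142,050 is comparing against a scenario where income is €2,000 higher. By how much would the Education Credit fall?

At €142,050 — base = 4 × €3,920 = €15,680. €142,050 is €6,850 into a €8,000 phase-out range, leaving 1,150/8,000 of the credit: €15,680 × 1,150/8,000 = €2,254.
At €144,050 — base = 4 × €3,920 = €15,680. €144,050 is at or above €143,200, so the credit is €0.
Lost: €2,254 − €0 = €2,254.

€2,254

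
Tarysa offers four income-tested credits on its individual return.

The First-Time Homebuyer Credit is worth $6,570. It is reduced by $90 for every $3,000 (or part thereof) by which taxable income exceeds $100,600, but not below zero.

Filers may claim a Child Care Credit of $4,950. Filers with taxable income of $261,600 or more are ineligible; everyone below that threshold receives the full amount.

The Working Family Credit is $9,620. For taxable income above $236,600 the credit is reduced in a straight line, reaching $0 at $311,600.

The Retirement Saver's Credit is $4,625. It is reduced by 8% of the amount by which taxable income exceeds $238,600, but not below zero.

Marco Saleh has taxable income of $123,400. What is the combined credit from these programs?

First-Time Homebuyer Credit: income exceeds $100,600 by $22,800, which is 8 full-or-partial $3,000 increments; reduction = 8 × $90 = $720, leaving $5,850.
Child Care Credit: $123,400 is below the $261,600 cutoff, so the full $4,950 applies.
Working Family Credit: $123,400 is at or below the $236,600 threshold, so the full $9,620 applies.
Retirement Saver's Credit: $123,400 is at or below the $238,600 threshold, so the full $4,625 applies.
Total: $5,850 + $4,950 + $9,620 + $4,625 = $25,045.

$25,045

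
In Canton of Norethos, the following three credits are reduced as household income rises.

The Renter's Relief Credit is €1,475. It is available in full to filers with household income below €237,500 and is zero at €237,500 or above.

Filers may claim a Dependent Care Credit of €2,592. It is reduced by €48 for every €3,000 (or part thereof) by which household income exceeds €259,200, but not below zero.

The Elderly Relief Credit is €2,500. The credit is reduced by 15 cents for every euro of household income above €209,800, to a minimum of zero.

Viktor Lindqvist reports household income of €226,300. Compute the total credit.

Renter's Relief Credit: €226,300 is below the €237,500 cutoff, so the full €1,475 applies.
Dependent Care Credit: €226,300 is at or below the €259,200 threshold, so the full €2,592 applies.
Elderly Relief Credit: 15% of the €16,500 excess over €209,800 is €2,475; credit = €2,500 − €2,475 = €25.
Total: €1,475 + €2,592 + €25 = €4,092.

€4,092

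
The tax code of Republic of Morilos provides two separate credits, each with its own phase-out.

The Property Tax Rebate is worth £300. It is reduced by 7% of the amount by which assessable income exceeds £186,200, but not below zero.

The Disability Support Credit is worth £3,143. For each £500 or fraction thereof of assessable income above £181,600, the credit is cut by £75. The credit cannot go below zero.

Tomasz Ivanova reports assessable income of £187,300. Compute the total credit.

£2,466

Property Tax Rebate: 7% of the £1,100 excess over £186,200 is £77; credit = £300 − £77 = £223.
Disability Support Credit: income exceeds £181,600 by £5,700, which is 12 full-or-partial £500 increments; reduction = 12 × £75 = £900, leaving £2,243.
Total: £223 + £2,243 = £2,466.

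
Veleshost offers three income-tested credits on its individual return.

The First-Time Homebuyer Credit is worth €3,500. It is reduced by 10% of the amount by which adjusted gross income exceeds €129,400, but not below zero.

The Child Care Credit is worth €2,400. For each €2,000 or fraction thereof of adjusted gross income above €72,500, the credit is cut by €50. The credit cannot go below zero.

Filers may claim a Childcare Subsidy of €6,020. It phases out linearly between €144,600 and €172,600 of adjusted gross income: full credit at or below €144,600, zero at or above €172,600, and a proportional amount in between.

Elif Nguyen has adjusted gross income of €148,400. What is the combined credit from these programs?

€7,303

First-Time Homebuyer Credit: 10% of the €19,000 excess over €129,400 is €1,900; credit = €3,500 − €1,900 = €1,600.
Child Care Credit: income exceeds €72,500 by €75,900, which is 38 full-or-partial €2,000 increments; reduction = 38 × €50 = €1,900, leaving €500.
Childcare Subsidy: €148,400 is €3,800 into a €28,000 phase-out range, leaving 24,200/28,000 of the credit: €6,020 × 24,200/28,000 = €5,203.
Total: €1,600 + €500 + €5,203 = €7,303.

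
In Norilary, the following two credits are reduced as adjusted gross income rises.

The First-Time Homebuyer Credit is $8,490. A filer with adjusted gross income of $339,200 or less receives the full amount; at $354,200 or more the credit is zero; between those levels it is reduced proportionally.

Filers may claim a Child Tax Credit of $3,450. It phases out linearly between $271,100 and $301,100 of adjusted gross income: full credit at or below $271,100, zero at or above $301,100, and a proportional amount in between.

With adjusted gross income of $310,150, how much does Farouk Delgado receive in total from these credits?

$8,490

First-Time Homebuyer Credit: $310,150 is at or below the $339,200 threshold, so the full $8,490 applies.
Child Tax Credit: $310,150 is at or above $301,100, so the credit is $0.
Total: $8,490 + $0 = $8,490.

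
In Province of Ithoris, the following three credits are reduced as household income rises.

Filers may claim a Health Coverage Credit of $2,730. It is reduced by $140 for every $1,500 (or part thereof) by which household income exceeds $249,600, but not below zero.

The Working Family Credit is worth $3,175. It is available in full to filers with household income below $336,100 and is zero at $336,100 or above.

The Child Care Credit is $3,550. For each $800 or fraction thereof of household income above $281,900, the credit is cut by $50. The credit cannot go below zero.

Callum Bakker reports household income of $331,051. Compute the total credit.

Health Coverage Credit: income exceeds $249,600 by $81,451 → 55 increments × $140 = $7,700 ≥ base, so the credit is $0.
Working Family Credit: $331,051 is below the $336,100 cutoff, so the full $3,175 applies.
Child Care Credit: income exceeds $281,900 by $49,151, which is 62 full-or-partial $800 increments; reduction = 62 × $50 = $3,100, leaving $450.
Total: $0 + $3,175 + $450 = $3,625.

$3,625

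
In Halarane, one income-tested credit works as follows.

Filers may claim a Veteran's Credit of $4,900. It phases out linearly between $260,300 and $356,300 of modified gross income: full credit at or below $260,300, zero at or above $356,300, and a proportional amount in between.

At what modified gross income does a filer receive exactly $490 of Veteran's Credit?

$346,700

$490 is 490/4,900 of the full $4,900, so 4,410/4,900 of the $96,000 range has been used: income = $260,300 + $96,000 × 4,410/4,900 = $346,700.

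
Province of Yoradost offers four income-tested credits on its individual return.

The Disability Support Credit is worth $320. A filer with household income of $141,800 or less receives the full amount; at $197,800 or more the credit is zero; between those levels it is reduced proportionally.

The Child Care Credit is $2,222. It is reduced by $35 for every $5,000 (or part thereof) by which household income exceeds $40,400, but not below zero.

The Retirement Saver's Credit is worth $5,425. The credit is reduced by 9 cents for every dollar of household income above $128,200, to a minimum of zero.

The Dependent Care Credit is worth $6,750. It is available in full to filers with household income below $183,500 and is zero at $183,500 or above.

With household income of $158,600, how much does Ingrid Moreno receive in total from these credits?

$11,045

Disability Support Credit: $158,600 is $16,800 into a $56,000 phase-out range, leaving 39,200/56,000 of the credit: $320 × 39,200/56,000 = $224.
Child Care Credit: income exceeds $40,400 by $118,200, which is 24 full-or-partial $5,000 increments; reduction = 24 × $35 = $840, leaving $1,382.
Retirement Saver's Credit: 9% of the $30,400 excess over $128,200 is $2,736; credit = $5,425 − $2,736 = $2,689.
Dependent Care Credit: $158,600 is below the $183,500 cutoff, so the full $6,750 applies.
Total: $224 + $1,382 + $2,689 + $6,750 = $11,045.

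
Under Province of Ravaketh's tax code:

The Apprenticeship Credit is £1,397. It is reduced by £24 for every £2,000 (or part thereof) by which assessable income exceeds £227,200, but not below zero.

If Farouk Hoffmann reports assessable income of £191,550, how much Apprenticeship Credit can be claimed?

£1,397

Apprenticeship Credit: £191,550 is at or below the £227,200 threshold, so the full £1,397 applies.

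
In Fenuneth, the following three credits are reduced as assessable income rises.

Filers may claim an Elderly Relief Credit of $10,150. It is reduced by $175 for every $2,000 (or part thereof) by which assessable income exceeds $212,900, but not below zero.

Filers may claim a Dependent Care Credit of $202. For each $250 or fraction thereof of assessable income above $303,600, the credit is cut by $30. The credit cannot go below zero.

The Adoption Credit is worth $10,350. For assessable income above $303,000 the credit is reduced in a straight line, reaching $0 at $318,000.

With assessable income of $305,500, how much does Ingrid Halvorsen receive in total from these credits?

Elderly Relief Credit: income exceeds $212,900 by $92,600, which is 47 full-or-partial $2,000 increments; reduction = 47 × $175 = $8,225, leaving $1,925.
Dependent Care Credit: income exceeds $303,600 by $1,900 → 8 increments × $30 = $240 ≥ base, so the credit is $0.
Adoption Credit: $305,500 is $2,500 into a $15,000 phase-out range, leaving 12,500/15,000 of the credit: $10,350 × 12,500/15,000 = $8,625.
Total: $1,925 + $0 + $8,625 = $10,550.

$10,550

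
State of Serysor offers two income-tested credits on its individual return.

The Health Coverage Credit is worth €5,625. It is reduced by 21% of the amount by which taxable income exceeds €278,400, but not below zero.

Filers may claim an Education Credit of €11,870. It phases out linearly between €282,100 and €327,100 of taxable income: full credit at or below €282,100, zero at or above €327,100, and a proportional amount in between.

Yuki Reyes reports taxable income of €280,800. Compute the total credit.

Health Coverage Credit: 21% of the €2,400 excess over €278,400 is €504; credit = €5,625 − €504 = €5,121.
Education Credit: €280,800 is at or below the €282,100 threshold, so the full €11,870 applies.
Total: €5,121 + €11,870 = €16,991.

€16,991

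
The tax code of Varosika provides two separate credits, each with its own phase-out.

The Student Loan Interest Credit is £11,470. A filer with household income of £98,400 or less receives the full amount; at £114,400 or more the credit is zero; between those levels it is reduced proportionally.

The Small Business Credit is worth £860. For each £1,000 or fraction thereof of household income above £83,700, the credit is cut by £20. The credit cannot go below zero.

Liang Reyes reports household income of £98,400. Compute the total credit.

Student Loan Interest Credit: £98,400 is at or below the £98,400 threshold, so the full £11,470 applies.
Small Business Credit: income exceeds £83,700 by £14,700, which is 15 full-or-partial £1,000 increments; reduction = 15 × £20 = £300, leaving £560.
Total: £11,470 + £560 = £12,030.

£12,030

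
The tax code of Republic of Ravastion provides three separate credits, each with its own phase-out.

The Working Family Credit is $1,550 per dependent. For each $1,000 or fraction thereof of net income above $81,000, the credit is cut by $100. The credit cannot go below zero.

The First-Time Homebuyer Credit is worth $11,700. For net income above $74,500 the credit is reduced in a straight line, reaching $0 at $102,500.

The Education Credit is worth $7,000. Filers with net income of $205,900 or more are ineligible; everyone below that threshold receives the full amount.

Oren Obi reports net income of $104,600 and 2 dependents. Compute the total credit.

Working Family Credit: base = 2 × $1,550 = $3,100. income exceeds $81,000 by $23,600, which is 24 full-or-partial $1,000 increments; reduction = 24 × $100 = $2,400, leaving $700.
First-Time Homebuyer Credit: $104,600 is at or above $102,500, so the credit is $0.
Education Credit: $104,600 is below the $205,900 cutoff, so the full $7,000 applies.
Total: $700 + $0 + $7,000 = $7,700.

$7,700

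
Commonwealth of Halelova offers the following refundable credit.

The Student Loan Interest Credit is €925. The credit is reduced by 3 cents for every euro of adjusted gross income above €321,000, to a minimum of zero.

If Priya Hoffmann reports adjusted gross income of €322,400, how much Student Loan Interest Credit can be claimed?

Student Loan Interest Credit: 3% of the €1,400 excess over €321,000 is €42; credit = €925 − €42 = €883.

€883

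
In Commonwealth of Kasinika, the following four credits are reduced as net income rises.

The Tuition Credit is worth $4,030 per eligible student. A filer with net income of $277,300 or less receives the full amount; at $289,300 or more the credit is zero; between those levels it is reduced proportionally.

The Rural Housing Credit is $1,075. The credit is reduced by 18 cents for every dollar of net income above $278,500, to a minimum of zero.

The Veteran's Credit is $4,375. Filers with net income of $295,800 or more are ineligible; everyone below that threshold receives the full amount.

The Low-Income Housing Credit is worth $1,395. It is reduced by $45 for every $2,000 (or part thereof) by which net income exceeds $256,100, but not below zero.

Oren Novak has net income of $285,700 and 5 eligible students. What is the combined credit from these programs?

$11,140

Tuition Credit: base = 5 × $4,030 = $20,150. $285,700 is $8,400 into a $12,000 phase-out range, leaving 3,600/12,000 of the credit: $20,150 × 3,600/12,000 = $6,045.
Rural Housing Credit: 18% of the $7,200 excess over $278,500 is $1,296 ≥ base, so the credit is $0.
Veteran's Credit: $285,700 is below the $295,800 cutoff, so the full $4,375 applies.
Low-Income Housing Credit: income exceeds $256,100 by $29,600, which is 15 full-or-partial $2,000 increments; reduction = 15 × $45 = $675, leaving $720.
Total: $6,045 + $0 + $4,375 + $720 = $11,140.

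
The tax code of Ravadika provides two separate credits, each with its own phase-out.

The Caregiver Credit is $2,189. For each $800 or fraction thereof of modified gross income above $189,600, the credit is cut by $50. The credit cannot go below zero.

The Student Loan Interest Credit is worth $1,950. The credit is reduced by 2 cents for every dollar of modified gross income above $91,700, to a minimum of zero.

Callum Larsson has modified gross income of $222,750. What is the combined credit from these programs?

Caregiver Credit: income exceeds $189,600 by $33,150, which is 42 full-or-partial $800 increments; reduction = 42 × $50 = $2,100, leaving $89.
Student Loan Interest Credit: 2% of the $131,050 excess over $91,700 is $2,621 ≥ base, so the credit is $0.
Total: $89 + $0 = $89.

$89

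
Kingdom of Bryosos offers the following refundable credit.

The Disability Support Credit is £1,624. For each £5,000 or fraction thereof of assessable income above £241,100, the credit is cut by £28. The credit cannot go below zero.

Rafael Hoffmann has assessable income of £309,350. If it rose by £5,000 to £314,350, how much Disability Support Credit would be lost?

£28

At £309,350 — income exceeds £241,100 by £68,250, which is 14 full-or-partial £5,000 increments; reduction = 14 × £28 = £392, leaving £1,232.
At £314,350 — income exceeds £241,100 by £73,250, which is 15 full-or-partial £5,000 increments; reduction = 15 × £28 = £420, leaving £1,204.
Lost: £1,232 − £1,204 = £28.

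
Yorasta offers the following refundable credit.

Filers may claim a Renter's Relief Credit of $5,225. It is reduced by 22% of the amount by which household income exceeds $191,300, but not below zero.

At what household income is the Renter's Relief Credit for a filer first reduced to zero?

$215,050

The credit falls by 22% of each dollar above $191,300, so it reaches zero when the excess is $5,225 / 22% = $23,750: income = $191,300 + $23,750 = $215,050.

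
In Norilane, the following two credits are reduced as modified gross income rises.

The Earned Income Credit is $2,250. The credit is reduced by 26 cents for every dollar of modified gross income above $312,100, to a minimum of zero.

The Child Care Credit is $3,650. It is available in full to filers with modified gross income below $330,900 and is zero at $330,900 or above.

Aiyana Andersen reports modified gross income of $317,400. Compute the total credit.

Earned Income Credit: 26% of the $5,300 excess over $312,100 is $1,378; credit = $2,250 − $1,378 = $872.
Child Care Credit: $317,400 is below the $330,900 cutoff, so the full $3,650 applies.
Total: $872 + $3,650 = $4,522.

$4,522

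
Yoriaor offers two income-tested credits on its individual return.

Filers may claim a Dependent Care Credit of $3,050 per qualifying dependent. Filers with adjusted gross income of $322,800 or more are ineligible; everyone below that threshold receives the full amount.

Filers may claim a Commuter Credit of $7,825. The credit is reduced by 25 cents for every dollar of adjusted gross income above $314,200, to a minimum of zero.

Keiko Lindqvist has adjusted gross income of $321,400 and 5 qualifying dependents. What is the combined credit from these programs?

Dependent Care Credit: base = 5 × $3,050 = $15,250. $321,400 is below the $322,800 cutoff, so the full $15,250 applies.
Commuter Credit: 25% of the $7,200 excess over $314,200 is $1,800; credit = $7,825 − $1,800 = $6,025.
Total: $15,250 + $6,025 = $21,275.

$21,275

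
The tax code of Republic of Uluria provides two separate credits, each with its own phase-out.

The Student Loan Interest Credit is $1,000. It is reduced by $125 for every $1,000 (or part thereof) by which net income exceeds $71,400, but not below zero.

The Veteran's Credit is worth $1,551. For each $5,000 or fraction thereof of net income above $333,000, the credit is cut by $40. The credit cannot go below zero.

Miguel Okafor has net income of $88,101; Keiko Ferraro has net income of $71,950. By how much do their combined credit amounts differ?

Miguel ($88,101): Student Loan Interest Credit: income exceeds $71,400 by $16,701 → 17 increments × $125 = $2,125 ≥ base, so the credit is $0. Veteran's Credit: $88,101 is at or below the $333,000 threshold, so the full $1,551 applies. total $0 + $1,551 = $1,551
Keiko ($71,950): Student Loan Interest Credit: income exceeds $71,400 by $550, which is 1 full-or-partial $1,000 increment; reduction = 1 × $125 = $125, leaving $875. Veteran's Credit: $71,950 is at or below the $333,000 threshold, so the full $1,551 applies. total $875 + $1,551 = $2,426
Difference: |$1,551 − $2,426| = $875.

$875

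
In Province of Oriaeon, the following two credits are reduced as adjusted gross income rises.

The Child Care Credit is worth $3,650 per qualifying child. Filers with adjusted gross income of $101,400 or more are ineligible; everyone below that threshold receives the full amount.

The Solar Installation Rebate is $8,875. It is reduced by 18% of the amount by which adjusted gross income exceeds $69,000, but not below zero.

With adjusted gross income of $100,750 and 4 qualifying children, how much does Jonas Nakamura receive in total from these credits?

$17,760

Child Care Credit: base = 4 × $3,650 = $14,600. $100,750 is below the $101,400 cutoff, so the full $14,600 applies.
Solar Installation Rebate: 18% of the $31,750 excess over $69,000 is $5,715; credit = $8,875 − $5,715 = $3,160.
Total: $14,600 + $3,160 = $17,760.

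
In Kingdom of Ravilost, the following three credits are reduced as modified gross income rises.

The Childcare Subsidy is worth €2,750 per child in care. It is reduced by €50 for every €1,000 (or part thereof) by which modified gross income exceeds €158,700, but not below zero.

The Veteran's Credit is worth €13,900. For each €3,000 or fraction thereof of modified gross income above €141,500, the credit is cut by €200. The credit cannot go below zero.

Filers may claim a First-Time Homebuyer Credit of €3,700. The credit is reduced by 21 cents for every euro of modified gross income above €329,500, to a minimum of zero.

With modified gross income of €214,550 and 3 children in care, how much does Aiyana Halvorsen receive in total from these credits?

€18,050

Childcare Subsidy: base = 3 × €2,750 = €8,250. income exceeds €158,700 by €55,850, which is 56 full-or-partial €1,000 increments; reduction = 56 × €50 = €2,800, leaving €5,450.
Veteran's Credit: income exceeds €141,500 by €73,050, which is 25 full-or-partial €3,000 increments; reduction = 25 × €200 = €5,000, leaving €8,900.
First-Time Homebuyer Credit: €214,550 is at or below the €329,500 threshold, so the full €3,700 applies.
Total: €5,450 + €8,900 + €3,700 = €18,050.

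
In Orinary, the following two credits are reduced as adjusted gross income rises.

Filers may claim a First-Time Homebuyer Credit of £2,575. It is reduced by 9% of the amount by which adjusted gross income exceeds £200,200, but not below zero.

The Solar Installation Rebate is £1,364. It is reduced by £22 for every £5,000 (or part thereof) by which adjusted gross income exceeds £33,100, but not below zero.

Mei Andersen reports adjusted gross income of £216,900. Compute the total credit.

£1,622

First-Time Homebuyer Credit: 9% of the £16,700 excess over £200,200 is £1,503; credit = £2,575 − £1,503 = £1,072.
Solar Installation Rebate: income exceeds £33,100 by £183,800, which is 37 full-or-partial £5,000 increments; reduction = 37 × £22 = £814, leaving £550.
Total: £1,072 + £550 = £1,622.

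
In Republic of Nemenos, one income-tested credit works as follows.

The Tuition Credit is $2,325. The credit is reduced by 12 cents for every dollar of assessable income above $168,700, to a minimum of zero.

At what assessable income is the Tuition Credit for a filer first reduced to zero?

The credit falls by 12% of each dollar above $168,700, so it reaches zero when the excess is $2,325 / 12% = $19,375: income = $168,700 + $19,375 = $188,075.

$188,075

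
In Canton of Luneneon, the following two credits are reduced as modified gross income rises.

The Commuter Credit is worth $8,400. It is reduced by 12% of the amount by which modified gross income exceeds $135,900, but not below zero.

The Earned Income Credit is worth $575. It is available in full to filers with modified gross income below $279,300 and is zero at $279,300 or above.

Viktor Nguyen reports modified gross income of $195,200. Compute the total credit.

$1,859

Commuter Credit: 12% of the $59,300 excess over $135,900 is $7,116; credit = $8,400 − $7,116 = $1,284.
Earned Income Credit: $195,200 is below the $279,300 cutoff, so the full $575 applies.
Total: $1,284 + $575 = $1,859.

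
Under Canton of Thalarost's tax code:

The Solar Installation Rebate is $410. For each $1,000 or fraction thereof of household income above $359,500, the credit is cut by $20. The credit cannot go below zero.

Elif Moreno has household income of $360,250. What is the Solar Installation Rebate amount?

Solar Installation Rebate: income exceeds $359,500 by $750, which is 1 full-or-partial $1,000 increment; reduction = 1 × $20 = $20, leaving $390.

$390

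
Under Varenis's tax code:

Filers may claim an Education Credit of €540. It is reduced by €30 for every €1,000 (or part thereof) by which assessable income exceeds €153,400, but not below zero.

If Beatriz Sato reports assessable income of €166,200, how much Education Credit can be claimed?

€150

Education Credit: income exceeds €153,400 by €12,800, which is 13 full-or-partial €1,000 increments; reduction = 13 × €30 = €390, leaving €150.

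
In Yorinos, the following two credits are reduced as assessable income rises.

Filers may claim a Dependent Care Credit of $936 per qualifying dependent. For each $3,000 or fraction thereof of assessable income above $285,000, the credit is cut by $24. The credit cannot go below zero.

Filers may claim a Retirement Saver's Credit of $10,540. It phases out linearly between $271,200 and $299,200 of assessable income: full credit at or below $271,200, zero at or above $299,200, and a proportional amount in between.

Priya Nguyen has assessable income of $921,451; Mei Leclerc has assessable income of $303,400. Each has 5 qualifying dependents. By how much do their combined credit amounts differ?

$4,512

Priya ($921,451): Dependent Care Credit: base = 5 × $936 = $4,680. income exceeds $285,000 by $636,451 → 213 increments × $24 = $5,112 ≥ base, so the credit is $0. Retirement Saver's Credit: $921,451 is at or above $299,200, so the credit is $0. total $0 + $0 = $0
Mei ($303,400): Dependent Care Credit: base = 5 × $936 = $4,680. income exceeds $285,000 by $18,400, which is 7 full-or-partial $3,000 increments; reduction = 7 × $24 = $168, leaving $4,512. Retirement Saver's Credit: $303,400 is at or above $299,200, so the credit is $0. total $4,512 + $0 = $4,512
Difference: |$0 − $4,512| = $4,512.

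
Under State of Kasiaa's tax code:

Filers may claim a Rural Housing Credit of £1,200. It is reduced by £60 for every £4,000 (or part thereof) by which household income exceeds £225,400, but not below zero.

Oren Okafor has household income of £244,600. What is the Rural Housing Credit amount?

£900

Rural Housing Credit: income exceeds £225,400 by £19,200, which is 5 full-or-partial £4,000 increments; reduction = 5 × £60 = £300, leaving £900.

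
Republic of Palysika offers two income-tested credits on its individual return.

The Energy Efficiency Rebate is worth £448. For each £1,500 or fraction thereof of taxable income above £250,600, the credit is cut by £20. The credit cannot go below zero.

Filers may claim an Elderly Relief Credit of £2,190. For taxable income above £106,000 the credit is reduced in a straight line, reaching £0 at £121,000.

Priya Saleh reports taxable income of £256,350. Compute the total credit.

£368

Energy Efficiency Rebate: income exceeds £250,600 by £5,750, which is 4 full-or-partial £1,500 increments; reduction = 4 × £20 = £80, leaving £368.
Elderly Relief Credit: £256,350 is at or above £121,000, so the credit is £0.
Total: £368 + £0 = £368.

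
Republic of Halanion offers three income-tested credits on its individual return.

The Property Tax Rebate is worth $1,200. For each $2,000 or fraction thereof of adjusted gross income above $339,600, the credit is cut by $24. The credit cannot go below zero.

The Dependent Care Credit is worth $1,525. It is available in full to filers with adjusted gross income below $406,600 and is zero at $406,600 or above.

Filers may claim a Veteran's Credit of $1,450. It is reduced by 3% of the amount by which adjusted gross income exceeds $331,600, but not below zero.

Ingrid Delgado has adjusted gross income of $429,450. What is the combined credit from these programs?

Property Tax Rebate: income exceeds $339,600 by $89,850, which is 45 full-or-partial $2,000 increments; reduction = 45 × $24 = $1,080, leaving $120.
Dependent Care Credit: $429,450 meets or exceeds the $406,600 cutoff, so the credit is $0.
Veteran's Credit: 3% of the $97,850 excess over $331,600 is $2,935.50 ≥ base, so the credit is $0.
Total: $120 + $0 + $0 = $120.

$120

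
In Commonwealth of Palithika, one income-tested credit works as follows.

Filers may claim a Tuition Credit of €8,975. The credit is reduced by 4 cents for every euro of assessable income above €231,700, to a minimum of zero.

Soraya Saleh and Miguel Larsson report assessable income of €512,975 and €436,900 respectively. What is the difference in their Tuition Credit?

€767

Soraya (€512,975): Tuition Credit: 4% of the €281,275 excess over €231,700 is €11,251 ≥ base, so the credit is €0.
Miguel (€436,900): Tuition Credit: 4% of the €205,200 excess over €231,700 is €8,208; credit = €8,975 − €8,208 = €767.
Difference: |€0 − €767| = €767.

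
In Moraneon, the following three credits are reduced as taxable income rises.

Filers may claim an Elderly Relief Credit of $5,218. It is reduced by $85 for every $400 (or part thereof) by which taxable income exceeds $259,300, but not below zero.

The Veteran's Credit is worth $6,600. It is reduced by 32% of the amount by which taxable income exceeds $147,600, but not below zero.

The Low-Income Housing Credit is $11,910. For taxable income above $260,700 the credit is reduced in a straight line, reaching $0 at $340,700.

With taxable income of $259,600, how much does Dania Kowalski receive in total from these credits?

Elderly Relief Credit: income exceeds $259,300 by $300, which is 1 full-or-partial $400 increment; reduction = 1 × $85 = $85, leaving $5,133.
Veteran's Credit: 32% of the $112,000 excess over $147,600 is $35,840 ≥ base, so the credit is $0.
Low-Income Housing Credit: $259,600 is at or below the $260,700 threshold, so the full $11,910 applies.
Total: $5,133 + $0 + $11,910 = $17,043.

$17,043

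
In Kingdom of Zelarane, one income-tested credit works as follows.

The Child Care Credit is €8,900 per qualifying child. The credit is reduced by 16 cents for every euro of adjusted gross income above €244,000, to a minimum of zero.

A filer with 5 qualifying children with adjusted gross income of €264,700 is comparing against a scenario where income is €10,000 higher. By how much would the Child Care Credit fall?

€1,600

At €264,700 — base = 5 × €8,900 = €44,500. 16% of the €20,700 excess over €244,000 is €3,312; credit = €44,500 − €3,312 = €41,188.
At €274,700 — base = 5 × €8,900 = €44,500. 16% of the €30,700 excess over €244,000 is €4,912; credit = €44,500 − €4,912 = €39,588.
Lost: €41,188 − €39,588 = €1,600.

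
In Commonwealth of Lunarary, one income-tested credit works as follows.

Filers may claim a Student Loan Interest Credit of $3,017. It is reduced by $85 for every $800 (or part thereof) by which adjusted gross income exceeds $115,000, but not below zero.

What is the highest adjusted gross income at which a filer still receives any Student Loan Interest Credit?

After 35 increments the reduction is 35 × $85 = $2,975, leaving $42; one more increment wipes it out. Increment 35 ends at excess 35 × $800 = $28,000, so the highest qualifying income is $115,000 + $28,000 = $143,000.

$143,000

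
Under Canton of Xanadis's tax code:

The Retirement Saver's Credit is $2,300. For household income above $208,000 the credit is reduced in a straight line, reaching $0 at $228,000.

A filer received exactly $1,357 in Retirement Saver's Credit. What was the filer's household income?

$216,200

$1,357 is 1,357/2,300 of the full $2,300, so 943/2,300 of the $20,000 range has been used: income = $208,000 + $20,000 × 943/2,300 = $216,200.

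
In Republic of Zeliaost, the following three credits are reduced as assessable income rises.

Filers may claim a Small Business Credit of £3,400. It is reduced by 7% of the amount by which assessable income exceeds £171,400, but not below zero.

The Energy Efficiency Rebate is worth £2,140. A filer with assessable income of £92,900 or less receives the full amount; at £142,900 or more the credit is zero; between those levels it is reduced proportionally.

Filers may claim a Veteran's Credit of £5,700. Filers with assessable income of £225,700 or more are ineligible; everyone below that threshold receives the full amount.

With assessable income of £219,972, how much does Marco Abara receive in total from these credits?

Small Business Credit: 7% of the £48,572 excess over £171,400 is £3,400.04 ≥ base, so the credit is £0.
Energy Efficiency Rebate: £219,972 is at or above £142,900, so the credit is £0.
Veteran's Credit: £219,972 is below the £225,700 cutoff, so the full £5,700 applies.
Total: £0 + £0 + £5,700 = £5,700.

£5,700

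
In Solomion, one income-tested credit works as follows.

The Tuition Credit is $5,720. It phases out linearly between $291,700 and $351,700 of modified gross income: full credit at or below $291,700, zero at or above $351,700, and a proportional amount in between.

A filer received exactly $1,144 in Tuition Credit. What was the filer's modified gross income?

$1,144 is 1,144/5,720 of the full $5,720, so 4,576/5,720 of the $60,000 range has been used: income = $291,700 + $60,000 × 4,576/5,720 = $339,700.

$339,700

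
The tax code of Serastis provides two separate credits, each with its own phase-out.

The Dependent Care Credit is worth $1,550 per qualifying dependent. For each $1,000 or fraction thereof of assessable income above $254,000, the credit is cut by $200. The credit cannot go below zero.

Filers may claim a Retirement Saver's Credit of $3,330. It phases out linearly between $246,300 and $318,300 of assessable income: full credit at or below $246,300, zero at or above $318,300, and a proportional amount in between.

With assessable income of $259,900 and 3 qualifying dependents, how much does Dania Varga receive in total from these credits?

$6,151

Dependent Care Credit: base = 3 × $1,550 = $4,650. income exceeds $254,000 by $5,900, which is 6 full-or-partial $1,000 increments; reduction = 6 × $200 = $1,200, leaving $3,450.
Retirement Saver's Credit: $259,900 is $13,600 into a $72,000 phase-out range, leaving 58,400/72,000 of the credit: $3,330 × 58,400/72,000 = $2,701.
Total: $3,450 + $2,701 = $6,151.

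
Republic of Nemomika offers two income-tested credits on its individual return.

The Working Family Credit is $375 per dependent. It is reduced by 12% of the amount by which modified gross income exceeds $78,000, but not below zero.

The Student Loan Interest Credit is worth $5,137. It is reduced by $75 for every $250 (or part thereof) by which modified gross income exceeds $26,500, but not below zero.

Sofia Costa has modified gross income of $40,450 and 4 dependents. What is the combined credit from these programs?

$2,437

Working Family Credit: base = 4 × $375 = $1,500. $40,450 is at or below the $78,000 threshold, so the full $1,500 applies.
Student Loan Interest Credit: income exceeds $26,500 by $13,950, which is 56 full-or-partial $250 increments; reduction = 56 × $75 = $4,200, leaving $937.
Total: $1,500 + $937 = $2,437.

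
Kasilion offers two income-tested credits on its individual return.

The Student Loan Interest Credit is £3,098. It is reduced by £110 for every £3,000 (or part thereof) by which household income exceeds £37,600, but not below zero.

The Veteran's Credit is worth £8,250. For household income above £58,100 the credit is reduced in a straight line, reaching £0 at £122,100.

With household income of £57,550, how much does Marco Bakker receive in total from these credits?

£10,578

Student Loan Interest Credit: income exceeds £37,600 by £19,950, which is 7 full-or-partial £3,000 increments; reduction = 7 × £110 = £770, leaving £2,328.
Veteran's Credit: £57,550 is at or below the £58,100 threshold, so the full £8,250 applies.
Total: £2,328 + £8,250 = £10,578.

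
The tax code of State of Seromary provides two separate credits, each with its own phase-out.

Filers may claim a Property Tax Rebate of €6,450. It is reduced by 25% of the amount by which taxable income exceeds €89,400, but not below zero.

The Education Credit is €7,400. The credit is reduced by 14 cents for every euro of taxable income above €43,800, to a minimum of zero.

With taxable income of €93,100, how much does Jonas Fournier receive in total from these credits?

Property Tax Rebate: 25% of the €3,700 excess over €89,400 is €925; credit = €6,450 − €925 = €5,525.
Education Credit: 14% of the €49,300 excess over €43,800 is €6,902; credit = €7,400 − €6,902 = €498.
Total: €5,525 + €498 = €6,023.

€6,023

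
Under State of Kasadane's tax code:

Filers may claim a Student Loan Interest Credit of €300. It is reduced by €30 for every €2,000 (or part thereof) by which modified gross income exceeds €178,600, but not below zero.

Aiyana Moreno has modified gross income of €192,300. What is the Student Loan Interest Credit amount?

Student Loan Interest Credit: income exceeds €178,600 by €13,700, which is 7 full-or-partial €2,000 increments; reduction = 7 × €30 = €210, leaving €90.

€90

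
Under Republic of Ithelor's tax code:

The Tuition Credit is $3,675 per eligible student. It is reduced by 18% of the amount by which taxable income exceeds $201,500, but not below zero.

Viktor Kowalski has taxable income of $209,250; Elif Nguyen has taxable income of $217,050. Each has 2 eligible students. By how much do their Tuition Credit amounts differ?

Viktor ($209,250): Tuition Credit: base = 2 × $3,675 = $7,350. 18% of the $7,750 excess over $201,500 is $1,395; credit = $7,350 − $1,395 = $5,955.
Elif ($217,050): Tuition Credit: base = 2 × $3,675 = $7,350. 18% of the $15,550 excess over $201,500 is $2,799; credit = $7,350 − $2,799 = $4,551.
Difference: |$5,955 − $4,551| = $1,404.

$1,404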